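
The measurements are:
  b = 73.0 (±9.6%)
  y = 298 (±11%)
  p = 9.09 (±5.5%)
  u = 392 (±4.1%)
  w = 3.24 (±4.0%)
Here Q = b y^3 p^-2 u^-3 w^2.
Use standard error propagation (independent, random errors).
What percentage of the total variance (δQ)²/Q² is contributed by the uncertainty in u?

9.97%

(δQ/Q)² = (1·δb/b)² + (3·δy/y)² + (-2·δp/p)² + (-3·δu/u)² + (2·δw/w)²
  b term: (1×0.0960)² = 0.00922
  y term: (3×0.110)² = 0.109
  p term: (-2×0.0550)² = 0.0121
  u term: (-3×0.0410)² = 0.0151
  w term: (2×0.0400)² = 0.00640
Total = 0.152. Share from u = 0.0151/0.152 = 0.0997.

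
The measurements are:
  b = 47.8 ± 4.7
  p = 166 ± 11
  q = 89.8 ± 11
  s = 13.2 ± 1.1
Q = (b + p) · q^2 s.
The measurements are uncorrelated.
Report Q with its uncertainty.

Let u = b + p = 214. δu = √(δb² + δp²) = √(22.1 + 121) = 12.0, so δu/u = 0.0559.
Q is then a monomial in u, q, s:
δQ/Q = √((δu/u)² + (2·δq/q)² + (1·δs/s)²) = √(0.00313 + 0.0600 + 0.00694) = 0.265
Q = 2.28e+07, so δQ = 0.265 × 2.28e+07 = 6.03e+06.

(2.28 ± 0.603) × 10^7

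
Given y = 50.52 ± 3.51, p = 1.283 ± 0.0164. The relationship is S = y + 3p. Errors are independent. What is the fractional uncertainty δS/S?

0.0646

S is a linear combination, so absolute uncertainties add in quadrature:
  (δy)² = 12.3;  (3·δp)² = 0.00242
δS = √(12.3) = 3.51
S = 54.37, so δS/S = 3.51/54.37 = 0.0646.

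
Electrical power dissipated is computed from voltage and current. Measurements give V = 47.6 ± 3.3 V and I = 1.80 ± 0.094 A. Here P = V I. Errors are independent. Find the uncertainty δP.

Each factor contributes (exponent × relative error)² to (δP/P)²:
  (1·δV/V)² = (1×0.0693)² = 0.00481;  (1·δI/I)² = (1×0.0522)² = 0.00273
δP/P = √(0.00753) = 0.0868
P = 85.7 W, so δP = 0.0868 × 85.7 = 7.44 W.

7.44 W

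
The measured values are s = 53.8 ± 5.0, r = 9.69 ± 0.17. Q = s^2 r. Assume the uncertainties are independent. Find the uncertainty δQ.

Each factor contributes (exponent × relative error)² to (δQ/Q)²:
  (2·δs/s)² = (2×0.0929)² = 0.0345;  (1·δr/r)² = (1×0.0175)² = 0.000308
δQ/Q = √(0.0349) = 0.187
Q = 28000, so δQ = 0.187 × 28000 = 5240.

5240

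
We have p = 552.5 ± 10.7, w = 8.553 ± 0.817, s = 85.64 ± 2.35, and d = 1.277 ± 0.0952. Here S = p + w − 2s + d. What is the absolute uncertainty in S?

11.7

Sums and differences: (δS)² = Σ (cᵢ δxᵢ)².
  (δp)² = 114;  (δw)² = 0.667;  (2·δs)² = 22.1;  (δd)² = 0.00906
δS = √(137) = 11.7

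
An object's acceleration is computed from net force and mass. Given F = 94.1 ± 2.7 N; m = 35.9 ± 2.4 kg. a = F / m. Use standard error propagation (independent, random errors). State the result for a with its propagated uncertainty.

2.62 ± 0.191 m/s^2

Products/powers → add relative errors in quadrature, weighted by exponent:
  (1·δF/F)² = (1×0.0287)² = 0.000823;  (-1·δm/m)² = (-1×0.0669)² = 0.00447
δa/a = √(0.00529) = 0.0727
a = 2.62 m/s^2, so δa = 0.0727 × 2.62 = 0.191 m/s^2.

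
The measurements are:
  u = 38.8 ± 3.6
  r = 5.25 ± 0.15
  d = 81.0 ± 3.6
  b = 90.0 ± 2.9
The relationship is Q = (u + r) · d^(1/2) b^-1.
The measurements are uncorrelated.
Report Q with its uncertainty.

Let w = u + r = 44.0. δw = √(δu² + δr²) = √(13.0 + 0.0225) = 3.60, so δw/w = 0.0818.
Q is then a monomial in w, d, b:
δQ/Q = √((δw/w)² + (½·δd/d)² + (-1·δb/b)²) = √(0.00669 + 0.000494 + 0.00104) = 0.0907
Q = 4.41, so δQ = 0.0907 × 4.41 = 0.399.

4.41 ± 0.399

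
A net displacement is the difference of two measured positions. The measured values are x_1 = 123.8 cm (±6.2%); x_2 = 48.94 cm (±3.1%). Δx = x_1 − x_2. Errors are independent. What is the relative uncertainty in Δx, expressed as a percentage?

Absolute uncertainties add in quadrature for a linear combination:
  (δx_1)² = 58.9;  (δx_2)² = 2.30
δΔx = √(61.2) = 7.82 cm
Δx = 74.86 cm, so δΔx/Δx = 7.82/74.86 = 0.105.

10.5%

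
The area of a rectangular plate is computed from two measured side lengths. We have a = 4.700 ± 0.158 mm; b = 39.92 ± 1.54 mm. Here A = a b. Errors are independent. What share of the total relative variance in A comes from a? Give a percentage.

43.2%

(δA/A)² = (1·δa/a)² + (1·δb/b)²
  a term: (1×0.0336)² = 0.00113
  b term: (1×0.0386)² = 0.00149
Total = 0.00262. Share from a = 0.00113/0.00262 = 0.432.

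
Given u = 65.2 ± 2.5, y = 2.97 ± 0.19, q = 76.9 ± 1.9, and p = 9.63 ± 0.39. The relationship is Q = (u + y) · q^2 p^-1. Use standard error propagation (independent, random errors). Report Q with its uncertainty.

Let w = u + y = 68.2. δw = √(δu² + δy²) = √(6.25 + 0.0361) = 2.51, so δw/w = 0.0368.
Q is then a monomial in w, q, p:
δQ/Q = √((δw/w)² + (2·δq/q)² + (-1·δp/p)²) = √(0.00135 + 0.00244 + 0.00164) = 0.0737
Q = 41900, so δQ = 0.0737 × 41900 = 3090.

41900 ± 3090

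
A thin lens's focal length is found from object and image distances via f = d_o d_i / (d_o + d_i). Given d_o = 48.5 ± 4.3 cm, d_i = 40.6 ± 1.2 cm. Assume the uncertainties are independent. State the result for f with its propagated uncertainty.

∂f/∂d_o = (d_i/(d_o+d_i))² = 0.208;  ∂f/∂d_i = (d_o/(d_o+d_i))² = 0.296
δf = √((∂f/∂d_o · δd_o)² + (∂f/∂d_i · δd_i)²) = √(0.797 + 0.126) = 0.961 cm
f = 22.1 cm.

22.1 ± 0.961 cm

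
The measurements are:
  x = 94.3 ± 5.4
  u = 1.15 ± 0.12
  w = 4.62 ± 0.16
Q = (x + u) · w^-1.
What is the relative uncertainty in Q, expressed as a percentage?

6.63%

Let h = x + u = 95.5. δh = √(δx² + δu²) = √(29.2 + 0.0144) = 5.40, so δh/h = 0.0566.
Q is then a monomial in h, w:
δQ/Q = √((δh/h)² + (-1·δw/w)²) = √(0.00320 + 0.00120) = 0.0663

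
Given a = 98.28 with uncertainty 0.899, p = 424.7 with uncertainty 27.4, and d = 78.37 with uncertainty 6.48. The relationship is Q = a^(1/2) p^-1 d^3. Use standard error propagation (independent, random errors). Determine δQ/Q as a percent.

Each factor contributes (exponent × relative error)² to (δQ/Q)²:
  (½·δa/a)² = (0.5×0.00915)² = 2.09e-05;  (-1·δp/p)² = (-1×0.0645)² = 0.00416;  (3·δd/d)² = (3×0.0827)² = 0.0615
δQ/Q = √(0.0657) = 0.256

25.6%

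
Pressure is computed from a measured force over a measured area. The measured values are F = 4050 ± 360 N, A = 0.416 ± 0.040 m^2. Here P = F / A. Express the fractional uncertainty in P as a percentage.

For a monomial P ∝ F, A^-1, fractional errors add in quadrature:
  (1·δF/F)² = (1×0.0889)² = 0.00790;  (-1·δA/A)² = (-1×0.0962)² = 0.00925
δP/P = √(0.0171) = 0.131

13.1%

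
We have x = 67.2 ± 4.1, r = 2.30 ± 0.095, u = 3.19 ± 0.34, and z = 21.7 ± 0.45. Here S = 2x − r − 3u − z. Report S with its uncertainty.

For a sum/difference, combine absolute errors in quadrature:
  (2·δx)² = 67.2;  (δr)² = 0.00903;  (3·δu)² = 1.04;  (δz)² = 0.203
δS = √(68.5) = 8.28
S = 101.

101 ± 8.28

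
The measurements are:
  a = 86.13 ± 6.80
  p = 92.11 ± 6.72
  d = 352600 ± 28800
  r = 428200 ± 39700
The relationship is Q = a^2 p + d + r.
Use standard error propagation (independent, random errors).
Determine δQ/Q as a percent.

Let w = a^2·p = 683300. δw/w = √((2·δa/a)² + (1·δp/p)²) = √(0.0249 + 0.00532) = 0.174, so δw = 1.19e+05.
Q = w + d + r: δQ = √(δw² + δd² + δr²) = √(1.41e+10 + 8.29e+08 + 1.58e+09) = 1.29e+05
Q = 1.464e+06, so δQ/Q = 1.29e+05/1.464e+06 = 0.0878.

8.78%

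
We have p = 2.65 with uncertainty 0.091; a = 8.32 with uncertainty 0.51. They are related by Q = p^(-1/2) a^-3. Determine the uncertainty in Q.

Relative error in a monomial: (δQ/Q)² = Σ (nᵢ · δxᵢ/xᵢ)².
  (−½·δp/p)² = (-0.5×0.0343)² = 0.000295;  (-3·δa/a)² = (-3×0.0613)² = 0.0338
δQ/Q = √(0.0341) = 0.185
Q = 0.00107, so δQ = 0.185 × 0.00107 = 0.000197.

0.000197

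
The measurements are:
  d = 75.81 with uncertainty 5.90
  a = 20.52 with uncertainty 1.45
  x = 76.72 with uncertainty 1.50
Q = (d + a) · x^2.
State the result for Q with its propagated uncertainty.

Let u = d + a = 96.33. δu = √(δd² + δa²) = √(34.8 + 2.10) = 6.08, so δu/u = 0.0631.
Q is then a monomial in u, x:
δQ/Q = √((δu/u)² + (2·δx/x)²) = √(0.00398 + 0.00153) = 0.0742
Q = 567000, so δQ = 0.0742 × 567000 = 42100.

567000 ± 42100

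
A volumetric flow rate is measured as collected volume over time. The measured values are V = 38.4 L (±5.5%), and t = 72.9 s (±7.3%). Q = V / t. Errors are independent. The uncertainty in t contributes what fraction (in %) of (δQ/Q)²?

63.8%

(δQ/Q)² = (1·δV/V)² + (-1·δt/t)²
  V term: (1×0.0550)² = 0.00303
  t term: (-1×0.0730)² = 0.00533
Total = 0.00835. Share from t = 0.00533/0.00835 = 0.638.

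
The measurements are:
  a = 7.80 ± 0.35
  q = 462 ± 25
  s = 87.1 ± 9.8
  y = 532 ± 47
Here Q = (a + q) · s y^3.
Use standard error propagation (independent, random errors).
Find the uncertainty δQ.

Let u = a + q = 470. δu = √(δa² + δq²) = √(0.122 + 625) = 25.0, so δu/u = 0.0532.
Q is then a monomial in u, s, y:
δQ/Q = √((δu/u)² + (1·δs/s)² + (3·δy/y)²) = √(0.00283 + 0.0127 + 0.0702) = 0.293
Q = 6.16e+12, so δQ = 0.293 × 6.16e+12 = 1.8e+12.

1.8e+12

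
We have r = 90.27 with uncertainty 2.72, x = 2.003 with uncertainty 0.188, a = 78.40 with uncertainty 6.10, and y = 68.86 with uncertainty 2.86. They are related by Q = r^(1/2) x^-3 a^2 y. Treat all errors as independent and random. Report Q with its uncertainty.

Each factor contributes (exponent × relative error)² to (δQ/Q)²:
  (½·δr/r)² = (0.5×0.0301)² = 0.000227;  (-3·δx/x)² = (-3×0.0939)² = 0.0793;  (2·δa/a)² = (2×0.0778)² = 0.0242;  (1·δy/y)² = (1×0.0415)² = 0.00173
δQ/Q = √(0.105) = 0.325
Q = 500400, so δQ = 0.325 × 500400 = 1.63e+05.

(5.004 ± 1.63) × 10^5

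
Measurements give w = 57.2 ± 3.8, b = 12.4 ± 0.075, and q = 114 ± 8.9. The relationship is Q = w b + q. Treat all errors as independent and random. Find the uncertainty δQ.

Let p = w·b = 709. δp/p = √((1·δw/w)² + (1·δb/b)²) = √(0.00441 + 3.66e-05) = 0.0667, so δp = 47.3.
Q = p + q: δQ = √(δp² + δq²) = √(2240 + 79.2) = 48.1

48.1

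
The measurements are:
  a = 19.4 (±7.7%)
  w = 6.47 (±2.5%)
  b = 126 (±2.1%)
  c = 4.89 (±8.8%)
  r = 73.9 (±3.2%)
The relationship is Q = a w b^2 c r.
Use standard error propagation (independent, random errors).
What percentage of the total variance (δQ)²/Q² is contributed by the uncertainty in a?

(δQ/Q)² = (1·δa/a)² + (1·δw/w)² + (2·δb/b)² + (1·δc/c)² + (1·δr/r)²
  a term: (1×0.0770)² = 0.00593
  w term: (1×0.0250)² = 0.000625
  b term: (2×0.0210)² = 0.00176
  c term: (1×0.0880)² = 0.00774
  r term: (1×0.0320)² = 0.00102
Total = 0.0171. Share from a = 0.00593/0.0171 = 0.347.

34.7%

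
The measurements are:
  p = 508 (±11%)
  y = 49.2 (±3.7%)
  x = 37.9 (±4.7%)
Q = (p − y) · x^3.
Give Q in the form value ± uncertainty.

(2.50 ± 0.465) × 10^7

Let u = p − y = 459. δu = √(δp² + δy²) = √(3120 + 3.31) = 55.9, so δu/u = 0.122.
Q is then a monomial in u, x:
δQ/Q = √((δu/u)² + (3·δx/x)²) = √(0.0149 + 0.0199) = 0.186
Q = 2.5e+07, so δQ = 0.186 × 2.5e+07 = 4.65e+06.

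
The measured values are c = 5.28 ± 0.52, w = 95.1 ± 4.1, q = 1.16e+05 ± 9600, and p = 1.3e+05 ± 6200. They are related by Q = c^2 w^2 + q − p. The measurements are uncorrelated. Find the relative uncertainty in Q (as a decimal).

Let h = c^2·w^2 = 2.52e+05. δh/h = √((2·δc/c)² + (2·δw/w)²) = √(0.0388 + 0.00743) = 0.215, so δh = 54200.
Q = h + q − p: δQ = √(δh² + δq² + δp²) = √(2.94e+09 + 9.22e+07 + 3.84e+07) = 55400
Q = 2.38e+05, so δQ/Q = 55400/2.38e+05 = 0.233.

0.233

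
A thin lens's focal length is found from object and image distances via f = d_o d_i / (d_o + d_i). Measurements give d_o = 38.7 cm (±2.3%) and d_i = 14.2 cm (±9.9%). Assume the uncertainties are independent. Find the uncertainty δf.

∂f/∂d_o = (d_i/(d_o+d_i))² = 0.0721;  ∂f/∂d_i = (d_o/(d_o+d_i))² = 0.535
δf = √((∂f/∂d_o · δd_o)² + (∂f/∂d_i · δd_i)²) = √(0.00411 + 0.566) = 0.755 cm

0.755 cm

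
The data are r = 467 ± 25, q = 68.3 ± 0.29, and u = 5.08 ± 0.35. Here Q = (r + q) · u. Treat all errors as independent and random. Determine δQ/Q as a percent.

Let w = r + q = 535. δw = √(δr² + δq²) = √(625 + 0.0841) = 25.0, so δw/w = 0.0467.
Q is then a monomial in w, u:
δQ/Q = √((δw/w)² + (1·δu/u)²) = √(0.00218 + 0.00475) = 0.0832

8.32%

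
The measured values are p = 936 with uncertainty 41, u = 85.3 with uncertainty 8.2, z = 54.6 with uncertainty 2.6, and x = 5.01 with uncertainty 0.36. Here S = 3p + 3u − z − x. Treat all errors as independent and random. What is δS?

Sums and differences: (δS)² = Σ (cᵢ δxᵢ)².
  (3·δp)² = 15100;  (3·δu)² = 605;  (δz)² = 6.76;  (δx)² = 0.130
δS = √(15700) = 125

125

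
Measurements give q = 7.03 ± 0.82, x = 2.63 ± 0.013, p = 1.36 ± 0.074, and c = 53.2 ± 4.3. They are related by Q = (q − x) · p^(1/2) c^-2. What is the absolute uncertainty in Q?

0.000450

Let u = q − x = 4.40. δu = √(δq² + δx²) = √(0.672 + 0.000169) = 0.820, so δu/u = 0.186.
Q is then a monomial in u, p, c:
δQ/Q = √((δu/u)² + (½·δp/p)² + (-2·δc/c)²) = √(0.0347 + 0.000740 + 0.0261) = 0.248
Q = 0.00181, so δQ = 0.248 × 0.00181 = 0.000450.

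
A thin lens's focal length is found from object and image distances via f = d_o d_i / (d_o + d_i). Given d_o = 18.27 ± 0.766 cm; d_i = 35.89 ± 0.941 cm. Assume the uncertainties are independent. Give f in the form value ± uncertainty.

12.11 ± 0.353 cm

∂f/∂d_o = (d_i/(d_o+d_i))² = 0.439;  ∂f/∂d_i = (d_o/(d_o+d_i))² = 0.114
δf = √((∂f/∂d_o · δd_o)² + (∂f/∂d_i · δd_i)²) = √(0.113 + 0.0115) = 0.353 cm
f = 12.11 cm.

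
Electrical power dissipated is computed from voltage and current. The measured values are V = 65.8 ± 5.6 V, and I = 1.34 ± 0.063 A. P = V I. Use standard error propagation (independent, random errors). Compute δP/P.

For a monomial P ∝ V, I, fractional errors add in quadrature:
  (1·δV/V)² = (1×0.0851)² = 0.00724;  (1·δI/I)² = (1×0.0470)² = 0.00221
δP/P = √(0.00945) = 0.0972

0.0972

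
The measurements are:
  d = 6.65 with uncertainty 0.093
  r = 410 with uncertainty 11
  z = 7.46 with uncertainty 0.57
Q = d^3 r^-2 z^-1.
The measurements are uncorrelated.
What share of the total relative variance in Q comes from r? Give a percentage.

(δQ/Q)² = (3·δd/d)² + (-2·δr/r)² + (-1·δz/z)²
  d term: (3×0.0140)² = 0.00176
  r term: (-2×0.0268)² = 0.00288
  z term: (-1×0.0764)² = 0.00584
Total = 0.0105. Share from r = 0.00288/0.0105 = 0.275.

27.5%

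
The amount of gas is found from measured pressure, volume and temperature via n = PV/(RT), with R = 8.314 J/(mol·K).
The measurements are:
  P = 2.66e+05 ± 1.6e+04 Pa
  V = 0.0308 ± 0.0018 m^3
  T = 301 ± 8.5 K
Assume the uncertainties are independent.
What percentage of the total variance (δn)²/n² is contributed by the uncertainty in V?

43.6%

(δn/n)² = (1·δP/P)² + (1·δV/V)² + (-1·δT/T)²
  P term: (1×0.0602)² = 0.00362
  V term: (1×0.0584)² = 0.00342
  T term: (-1×0.0282)² = 0.000797
Total = 0.00783. Share from V = 0.00342/0.00783 = 0.436.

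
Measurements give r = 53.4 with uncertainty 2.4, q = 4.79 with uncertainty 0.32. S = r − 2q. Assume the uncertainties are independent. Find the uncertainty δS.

Each term contributes (cᵢ δxᵢ)² to (δS)²:
  (δr)² = 5.76;  (2·δq)² = 0.410
δS = √(6.17) = 2.48

2.48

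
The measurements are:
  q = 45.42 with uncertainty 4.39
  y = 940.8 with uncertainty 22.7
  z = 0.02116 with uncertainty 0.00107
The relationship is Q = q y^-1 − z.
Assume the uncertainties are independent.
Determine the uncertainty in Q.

0.00493

Let p = q·y^-1 = 0.04828. δp/p = √((1·δq/q)² + (-1·δy/y)²) = √(0.00934 + 0.000582) = 0.0996, so δp = 0.00481.
Q = p − z: δQ = √(δp² + δz²) = √(2.31e-05 + 1.14e-06) = 0.00493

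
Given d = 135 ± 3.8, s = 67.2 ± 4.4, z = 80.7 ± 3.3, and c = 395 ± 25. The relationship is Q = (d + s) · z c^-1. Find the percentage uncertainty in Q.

8.07%

Let u = d + s = 202. δu = √(δd² + δs²) = √(14.4 + 19.4) = 5.81, so δu/u = 0.0288.
Q is then a monomial in u, z, c:
δQ/Q = √((δu/u)² + (1·δz/z)² + (-1·δc/c)²) = √(0.000827 + 0.00167 + 0.00401) = 0.0807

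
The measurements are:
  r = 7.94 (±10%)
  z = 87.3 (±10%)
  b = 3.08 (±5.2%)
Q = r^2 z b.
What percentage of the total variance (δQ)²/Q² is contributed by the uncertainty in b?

(δQ/Q)² = (2·δr/r)² + (1·δz/z)² + (1·δb/b)²
  r term: (2×0.100)² = 0.0400
  z term: (1×0.100)² = 0.0100
  b term: (1×0.0520)² = 0.00270
Total = 0.0527. Share from b = 0.00270/0.0527 = 0.0513.

5.13%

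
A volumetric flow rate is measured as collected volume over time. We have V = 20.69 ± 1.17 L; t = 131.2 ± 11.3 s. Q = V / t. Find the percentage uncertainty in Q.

Each factor contributes (exponent × relative error)² to (δQ/Q)²:
  (1·δV/V)² = (1×0.0565)² = 0.00320;  (-1·δt/t)² = (-1×0.0861)² = 0.00742
δQ/Q = √(0.0106) = 0.103

10.3%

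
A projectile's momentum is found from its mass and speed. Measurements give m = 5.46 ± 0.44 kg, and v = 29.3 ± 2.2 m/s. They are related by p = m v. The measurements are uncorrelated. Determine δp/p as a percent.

Relative error in a monomial: (δp/p)² = Σ (nᵢ · δxᵢ/xᵢ)².
  (1·δm/m)² = (1×0.0806)² = 0.00649;  (1·δv/v)² = (1×0.0751)² = 0.00564
δp/p = √(0.0121) = 0.110

11.0%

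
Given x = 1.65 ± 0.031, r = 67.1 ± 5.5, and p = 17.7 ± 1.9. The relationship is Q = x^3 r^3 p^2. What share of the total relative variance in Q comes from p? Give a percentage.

42.0%

(δQ/Q)² = (3·δx/x)² + (3·δr/r)² + (2·δp/p)²
  x term: (3×0.0188)² = 0.00318
  r term: (3×0.0820)² = 0.0605
  p term: (2×0.107)² = 0.0461
Total = 0.110. Share from p = 0.0461/0.110 = 0.420.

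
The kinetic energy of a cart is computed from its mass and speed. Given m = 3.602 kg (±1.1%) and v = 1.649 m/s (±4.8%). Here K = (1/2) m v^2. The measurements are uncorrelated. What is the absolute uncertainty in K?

0.473 J

Products/powers → add relative errors in quadrature, weighted by exponent:
  (1·δm/m)² = (1×0.0110)² = 0.000121;  (2·δv/v)² = (2×0.0480)² = 0.00922
δK/K = √(0.00934) = 0.0966
K = 4.897 J, so δK = 0.0966 × 4.897 = 0.473 J.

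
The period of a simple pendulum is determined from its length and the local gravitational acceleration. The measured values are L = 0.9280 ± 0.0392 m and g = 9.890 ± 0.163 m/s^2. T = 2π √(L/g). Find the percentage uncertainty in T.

2.27%

Since T is a product/quotient, work with relative uncertainties:
  (½·δL/L)² = (0.5×0.0422)² = 0.000446;  (−½·δg/g)² = (-0.5×0.0165)² = 6.79e-05
δT/T = √(0.000514) = 0.0227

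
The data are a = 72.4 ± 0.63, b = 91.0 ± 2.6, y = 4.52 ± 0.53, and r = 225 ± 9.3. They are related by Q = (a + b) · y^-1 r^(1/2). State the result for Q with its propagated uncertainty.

542 ± 65.2

Let u = a + b = 163. δu = √(δa² + δb²) = √(0.397 + 6.76) = 2.68, so δu/u = 0.0164.
Q is then a monomial in u, y, r:
δQ/Q = √((δu/u)² + (-1·δy/y)² + (½·δr/r)²) = √(0.000268 + 0.0137 + 0.000427) = 0.120
Q = 542, so δQ = 0.120 × 542 = 65.2.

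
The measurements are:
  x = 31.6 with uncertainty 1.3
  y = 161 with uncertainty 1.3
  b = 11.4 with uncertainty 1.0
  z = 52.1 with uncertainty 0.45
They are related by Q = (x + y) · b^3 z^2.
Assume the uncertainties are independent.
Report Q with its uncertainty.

Let u = x + y = 193. δu = √(δx² + δy²) = √(1.69 + 1.69) = 1.84, so δu/u = 0.00955.
Q is then a monomial in u, b, z:
δQ/Q = √((δu/u)² + (3·δb/b)² + (2·δz/z)²) = √(9.11e-05 + 0.0693 + 0.000298) = 0.264
Q = 7.75e+08, so δQ = 0.264 × 7.75e+08 = 2.04e+08.

(7.75 ± 2.04) × 10^8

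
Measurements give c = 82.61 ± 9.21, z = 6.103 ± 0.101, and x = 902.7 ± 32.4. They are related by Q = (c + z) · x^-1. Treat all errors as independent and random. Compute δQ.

Let u = c + z = 88.71. δu = √(δc² + δz²) = √(84.8 + 0.0102) = 9.21, so δu/u = 0.104.
Q is then a monomial in u, x:
δQ/Q = √((δu/u)² + (-1·δx/x)²) = √(0.0108 + 0.00129) = 0.110
Q = 0.09828, so δQ = 0.110 × 0.09828 = 0.0108.

0.0108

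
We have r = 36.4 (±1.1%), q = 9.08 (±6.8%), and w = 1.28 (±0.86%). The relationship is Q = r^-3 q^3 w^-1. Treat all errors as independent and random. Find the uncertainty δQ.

0.00251

Since Q is a product/quotient, work with relative uncertainties:
  (-3·δr/r)² = (-3×0.0110)² = 0.00109;  (3·δq/q)² = (3×0.0680)² = 0.0416;  (-1·δw/w)² = (-1×0.00860)² = 7.4e-05
δQ/Q = √(0.0428) = 0.207
Q = 0.0121, so δQ = 0.207 × 0.0121 = 0.00251.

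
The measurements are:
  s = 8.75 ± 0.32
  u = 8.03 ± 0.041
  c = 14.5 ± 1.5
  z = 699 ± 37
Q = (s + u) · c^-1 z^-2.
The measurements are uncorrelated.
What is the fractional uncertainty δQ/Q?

0.149

Let w = s + u = 16.8. δw = √(δs² + δu²) = √(0.102 + 0.00168) = 0.323, so δw/w = 0.0192.
Q is then a monomial in w, c, z:
δQ/Q = √((δw/w)² + (-1·δc/c)² + (-2·δz/z)²) = √(0.000370 + 0.0107 + 0.0112) = 0.149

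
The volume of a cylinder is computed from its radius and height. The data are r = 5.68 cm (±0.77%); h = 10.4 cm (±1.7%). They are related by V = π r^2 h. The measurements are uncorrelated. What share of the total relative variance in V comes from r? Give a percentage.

45.1%

(δV/V)² = (2·δr/r)² + (1·δh/h)²
  r term: (2×0.00770)² = 0.000237
  h term: (1×0.0170)² = 0.000289
Total = 0.000526. Share from r = 0.000237/0.000526 = 0.451.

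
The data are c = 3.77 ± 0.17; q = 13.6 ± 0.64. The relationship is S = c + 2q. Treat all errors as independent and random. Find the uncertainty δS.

1.29

Absolute uncertainties add in quadrature for a linear combination:
  (δc)² = 0.0289;  (2·δq)² = 1.64
δS = √(1.67) = 1.29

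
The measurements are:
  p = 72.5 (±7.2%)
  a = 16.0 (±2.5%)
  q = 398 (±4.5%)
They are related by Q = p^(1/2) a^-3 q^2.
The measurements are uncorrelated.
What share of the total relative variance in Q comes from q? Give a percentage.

(δQ/Q)² = (½·δp/p)² + (-3·δa/a)² + (2·δq/q)²
  p term: (0.5×0.0720)² = 0.00130
  a term: (-3×0.0250)² = 0.00563
  q term: (2×0.0450)² = 0.00810
Total = 0.0150. Share from q = 0.00810/0.0150 = 0.539.

53.9%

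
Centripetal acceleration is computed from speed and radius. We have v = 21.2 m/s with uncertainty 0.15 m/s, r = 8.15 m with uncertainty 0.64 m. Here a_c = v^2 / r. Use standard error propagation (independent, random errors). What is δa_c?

4.40 m/s^2

Relative error in a monomial: (δa_c/a_c)² = Σ (nᵢ · δxᵢ/xᵢ)².
  (2·δv/v)² = (2×0.00708)² = 0.000200;  (-1·δr/r)² = (-1×0.0785)² = 0.00617
δa_c/a_c = √(0.00637) = 0.0798
a_c = 55.1 m/s^2, so δa_c = 0.0798 × 55.1 = 4.40 m/s^2.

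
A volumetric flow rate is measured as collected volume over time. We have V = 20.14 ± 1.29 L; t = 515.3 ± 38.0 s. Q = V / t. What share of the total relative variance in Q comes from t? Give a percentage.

57.0%

(δQ/Q)² = (1·δV/V)² + (-1·δt/t)²
  V term: (1×0.0641)² = 0.00410
  t term: (-1×0.0737)² = 0.00544
Total = 0.00954. Share from t = 0.00544/0.00954 = 0.570.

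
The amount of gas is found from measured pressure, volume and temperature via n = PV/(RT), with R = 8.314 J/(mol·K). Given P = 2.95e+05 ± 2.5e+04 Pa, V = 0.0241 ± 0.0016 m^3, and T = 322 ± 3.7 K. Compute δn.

Products/powers → add relative errors in quadrature, weighted by exponent:
  (1·δP/P)² = (1×0.0847)² = 0.00718;  (1·δV/V)² = (1×0.0664)² = 0.00441;  (-1·δT/T)² = (-1×0.0115)² = 0.000132
δn/n = √(0.0117) = 0.108
n = 2.66 mol, so δn = 0.108 × 2.66 = 0.288 mol.

0.288 mol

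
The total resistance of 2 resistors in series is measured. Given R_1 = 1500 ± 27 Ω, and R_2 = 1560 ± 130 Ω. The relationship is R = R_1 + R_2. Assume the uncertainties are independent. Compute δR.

R is a linear combination, so absolute uncertainties add in quadrature:
  (δR_1)² = 729;  (δR_2)² = 16900
δR = √(17600) = 133 Ω

133 Ω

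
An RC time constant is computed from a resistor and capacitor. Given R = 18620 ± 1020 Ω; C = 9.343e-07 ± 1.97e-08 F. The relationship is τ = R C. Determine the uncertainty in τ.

Since τ is a product/quotient, work with relative uncertainties:
  (1·δR/R)² = (1×0.0548)² = 0.00300;  (1·δC/C)² = (1×0.0211)² = 0.000445
δτ/τ = √(0.00345) = 0.0587
τ = 0.01740 s, so δτ = 0.0587 × 0.01740 = 0.00102 s.

0.00102 s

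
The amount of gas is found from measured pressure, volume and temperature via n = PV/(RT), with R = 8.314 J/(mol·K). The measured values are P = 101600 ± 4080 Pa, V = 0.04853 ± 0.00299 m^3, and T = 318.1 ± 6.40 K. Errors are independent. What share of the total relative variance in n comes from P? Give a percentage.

27.7%

(δn/n)² = (1·δP/P)² + (1·δV/V)² + (-1·δT/T)²
  P term: (1×0.0402)² = 0.00161
  V term: (1×0.0616)² = 0.00380
  T term: (-1×0.0201)² = 0.000405
Total = 0.00581. Share from P = 0.00161/0.00581 = 0.277.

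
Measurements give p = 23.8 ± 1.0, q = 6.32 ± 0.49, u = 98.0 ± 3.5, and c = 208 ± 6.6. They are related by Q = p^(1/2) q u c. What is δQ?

58700

Since Q is a product/quotient, work with relative uncertainties:
  (½·δp/p)² = (0.5×0.0420)² = 0.000441;  (1·δq/q)² = (1×0.0775)² = 0.00601;  (1·δu/u)² = (1×0.0357)² = 0.00128;  (1·δc/c)² = (1×0.0317)² = 0.00101
δQ/Q = √(0.00873) = 0.0935
Q = 6.28e+05, so δQ = 0.0935 × 6.28e+05 = 58700.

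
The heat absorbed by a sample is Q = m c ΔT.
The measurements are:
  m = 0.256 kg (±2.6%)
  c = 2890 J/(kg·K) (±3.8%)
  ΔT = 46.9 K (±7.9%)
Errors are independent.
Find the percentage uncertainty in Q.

Since Q is a product/quotient, work with relative uncertainties:
  (1·δm/m)² = (1×0.0260)² = 0.000676;  (1·δc/c)² = (1×0.0380)² = 0.00144;  (1·δΔT/ΔT)² = (1×0.0790)² = 0.00624
δQ/Q = √(0.00836) = 0.0914

9.14%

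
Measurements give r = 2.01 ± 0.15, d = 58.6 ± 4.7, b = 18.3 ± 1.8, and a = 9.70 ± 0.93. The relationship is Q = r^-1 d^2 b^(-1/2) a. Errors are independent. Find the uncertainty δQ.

Each factor contributes (exponent × relative error)² to (δQ/Q)²:
  (-1·δr/r)² = (-1×0.0746)² = 0.00557;  (2·δd/d)² = (2×0.0802)² = 0.0257;  (−½·δb/b)² = (-0.5×0.0984)² = 0.00242;  (1·δa/a)² = (1×0.0959)² = 0.00919
δQ/Q = √(0.0429) = 0.207
Q = 3870, so δQ = 0.207 × 3870 = 802.

802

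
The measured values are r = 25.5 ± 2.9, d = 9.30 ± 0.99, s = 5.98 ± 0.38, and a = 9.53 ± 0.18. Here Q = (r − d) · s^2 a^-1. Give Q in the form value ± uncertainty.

Let u = r − d = 16.2. δu = √(δr² + δd²) = √(8.41 + 0.980) = 3.06, so δu/u = 0.189.
Q is then a monomial in u, s, a:
δQ/Q = √((δu/u)² + (2·δs/s)² + (-1·δa/a)²) = √(0.0358 + 0.0162 + 0.000357) = 0.229
Q = 60.8, so δQ = 0.229 × 60.8 = 13.9.

60.8 ± 13.9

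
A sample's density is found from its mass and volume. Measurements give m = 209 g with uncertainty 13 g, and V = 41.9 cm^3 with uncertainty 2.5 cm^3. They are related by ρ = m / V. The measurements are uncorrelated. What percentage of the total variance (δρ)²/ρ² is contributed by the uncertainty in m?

52.1%

(δρ/ρ)² = (1·δm/m)² + (-1·δV/V)²
  m term: (1×0.0622)² = 0.00387
  V term: (-1×0.0597)² = 0.00356
Total = 0.00743. Share from m = 0.00387/0.00743 = 0.521.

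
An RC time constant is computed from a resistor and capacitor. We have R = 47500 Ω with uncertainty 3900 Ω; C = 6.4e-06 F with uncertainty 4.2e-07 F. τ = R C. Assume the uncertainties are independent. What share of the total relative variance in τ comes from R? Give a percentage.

(δτ/τ)² = (1·δR/R)² + (1·δC/C)²
  R term: (1×0.0821)² = 0.00674
  C term: (1×0.0656)² = 0.00431
Total = 0.0110. Share from R = 0.00674/0.0110 = 0.610.

61.0%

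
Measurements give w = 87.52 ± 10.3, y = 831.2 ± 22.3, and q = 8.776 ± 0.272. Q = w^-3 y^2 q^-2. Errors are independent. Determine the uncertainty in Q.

0.00485

Q is a product of powers, so relative uncertainties combine in quadrature:
  (-3·δw/w)² = (-3×0.118)² = 0.125;  (2·δy/y)² = (2×0.0268)² = 0.00288;  (-2·δq/q)² = (-2×0.0310)² = 0.00384
δQ/Q = √(0.131) = 0.362
Q = 0.01338, so δQ = 0.362 × 0.01338 = 0.00485.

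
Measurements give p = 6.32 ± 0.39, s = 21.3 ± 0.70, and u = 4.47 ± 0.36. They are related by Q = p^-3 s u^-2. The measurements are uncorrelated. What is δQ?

For a monomial Q ∝ p^-3, s, u^-2, fractional errors add in quadrature:
  (-3·δp/p)² = (-3×0.0617)² = 0.0343;  (1·δs/s)² = (1×0.0329)² = 0.00108;  (-2·δu/u)² = (-2×0.0805)² = 0.0259
δQ/Q = √(0.0613) = 0.248
Q = 0.00422, so δQ = 0.248 × 0.00422 = 0.00105.

0.00105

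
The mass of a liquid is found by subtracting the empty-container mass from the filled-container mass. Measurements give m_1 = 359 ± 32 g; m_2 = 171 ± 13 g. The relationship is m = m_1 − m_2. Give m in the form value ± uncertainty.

188 ± 34.5 g

Each term contributes (cᵢ δxᵢ)² to (δm)²:
  (δm_1)² = 1020;  (δm_2)² = 169
δm = √(1190) = 34.5 g
m = 188 g.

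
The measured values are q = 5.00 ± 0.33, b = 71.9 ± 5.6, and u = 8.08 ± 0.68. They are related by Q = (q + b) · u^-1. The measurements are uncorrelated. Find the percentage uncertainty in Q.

Let w = q + b = 76.9. δw = √(δq² + δb²) = √(0.109 + 31.4) = 5.61, so δw/w = 0.0729.
Q is then a monomial in w, u:
δQ/Q = √((δw/w)² + (-1·δu/u)²) = √(0.00532 + 0.00708) = 0.111

11.1%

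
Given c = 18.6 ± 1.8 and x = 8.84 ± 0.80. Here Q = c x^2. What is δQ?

Products/powers → add relative errors in quadrature, weighted by exponent:
  (1·δc/c)² = (1×0.0968)² = 0.00937;  (2·δx/x)² = (2×0.0905)² = 0.0328
δQ/Q = √(0.0421) = 0.205
Q = 1450, so δQ = 0.205 × 1450 = 298.

298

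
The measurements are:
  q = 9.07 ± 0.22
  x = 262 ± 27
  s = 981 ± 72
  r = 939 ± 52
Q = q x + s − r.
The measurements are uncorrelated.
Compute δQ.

Let p = q·x = 2380. δp/p = √((1·δq/q)² + (1·δx/x)²) = √(0.000588 + 0.0106) = 0.106, so δp = 252.
Q = p + s − r: δQ = √(δp² + δs² + δr²) = √(63300 + 5180 + 2700) = 267

267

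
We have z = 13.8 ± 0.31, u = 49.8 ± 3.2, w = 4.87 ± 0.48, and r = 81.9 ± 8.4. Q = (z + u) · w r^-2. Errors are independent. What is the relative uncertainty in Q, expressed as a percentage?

Let h = z + u = 63.6. δh = √(δz² + δu²) = √(0.0961 + 10.2) = 3.21, so δh/h = 0.0506.
Q is then a monomial in h, w, r:
δQ/Q = √((δh/h)² + (1·δw/w)² + (-2·δr/r)²) = √(0.00256 + 0.00971 + 0.0421) = 0.233

23.3%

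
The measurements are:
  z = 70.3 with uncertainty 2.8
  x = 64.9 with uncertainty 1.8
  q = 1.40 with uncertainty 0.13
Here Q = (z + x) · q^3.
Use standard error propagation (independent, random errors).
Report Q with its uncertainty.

Let u = z + x = 135. δu = √(δz² + δx²) = √(7.84 + 3.24) = 3.33, so δu/u = 0.0246.
Q is then a monomial in u, q:
δQ/Q = √((δu/u)² + (3·δq/q)²) = √(0.000606 + 0.0776) = 0.280
Q = 371, so δQ = 0.280 × 371 = 104.

371 ± 104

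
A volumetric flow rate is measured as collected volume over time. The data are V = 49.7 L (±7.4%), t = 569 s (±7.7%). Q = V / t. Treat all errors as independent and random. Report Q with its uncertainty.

Each factor contributes (exponent × relative error)² to (δQ/Q)²:
  (1·δV/V)² = (1×0.0740)² = 0.00548;  (-1·δt/t)² = (-1×0.0770)² = 0.00593
δQ/Q = √(0.0114) = 0.107
Q = 0.0873 L/s, so δQ = 0.107 × 0.0873 = 0.00933 L/s.

0.0873 ± 0.00933 L/s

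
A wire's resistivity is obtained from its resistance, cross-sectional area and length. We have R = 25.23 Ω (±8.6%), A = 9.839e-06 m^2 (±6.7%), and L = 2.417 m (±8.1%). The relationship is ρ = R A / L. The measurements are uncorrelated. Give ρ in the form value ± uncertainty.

(1.027 ± 0.139) × 10^-4 Ω·m

Products/powers → add relative errors in quadrature, weighted by exponent:
  (1·δR/R)² = (1×0.0860)² = 0.00740;  (1·δA/A)² = (1×0.0670)² = 0.00449;  (-1·δL/L)² = (-1×0.0810)² = 0.00656
δρ/ρ = √(0.0184) = 0.136
ρ = 0.0001027 Ω·m, so δρ = 0.136 × 0.0001027 = 1.39e-05 Ω·m.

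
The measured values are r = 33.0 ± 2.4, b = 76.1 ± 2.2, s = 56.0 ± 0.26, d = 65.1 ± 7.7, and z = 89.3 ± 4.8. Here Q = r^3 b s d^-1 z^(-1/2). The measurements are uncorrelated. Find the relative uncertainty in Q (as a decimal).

0.251

Since Q is a product/quotient, work with relative uncertainties:
  (3·δr/r)² = (3×0.0727)² = 0.0476;  (1·δb/b)² = (1×0.0289)² = 0.000836;  (1·δs/s)² = (1×0.00464)² = 2.16e-05;  (-1·δd/d)² = (-1×0.118)² = 0.0140;  (−½·δz/z)² = (-0.5×0.0538)² = 0.000722
δQ/Q = √(0.0632) = 0.251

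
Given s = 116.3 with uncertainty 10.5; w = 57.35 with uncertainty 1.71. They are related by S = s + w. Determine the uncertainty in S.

For a sum/difference, combine absolute errors in quadrature:
  (δs)² = 110;  (δw)² = 2.92
δS = √(113) = 10.6

10.6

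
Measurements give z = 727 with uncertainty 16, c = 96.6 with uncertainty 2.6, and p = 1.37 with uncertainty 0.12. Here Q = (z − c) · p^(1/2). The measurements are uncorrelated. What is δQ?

37.5

Let u = z − c = 630. δu = √(δz² + δc²) = √(256 + 6.76) = 16.2, so δu/u = 0.0257.
Q is then a monomial in u, p:
δQ/Q = √((δu/u)² + (½·δp/p)²) = √(0.000661 + 0.00192) = 0.0508
Q = 738, so δQ = 0.0508 × 738 = 37.5.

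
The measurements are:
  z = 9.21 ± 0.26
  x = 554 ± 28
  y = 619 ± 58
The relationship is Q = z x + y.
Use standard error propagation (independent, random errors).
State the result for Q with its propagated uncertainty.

Let p = z·x = 5100. δp/p = √((1·δz/z)² + (1·δx/x)²) = √(0.000797 + 0.00255) = 0.0579, so δp = 295.
Q = p + y: δQ = √(δp² + δy²) = √(87200 + 3360) = 301
Q = 5720.

5720 ± 301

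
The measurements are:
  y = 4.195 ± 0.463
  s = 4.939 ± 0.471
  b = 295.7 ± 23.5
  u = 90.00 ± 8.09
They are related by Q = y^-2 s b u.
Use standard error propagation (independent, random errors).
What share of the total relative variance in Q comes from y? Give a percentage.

67.5%

(δQ/Q)² = (-2·δy/y)² + (1·δs/s)² + (1·δb/b)² + (1·δu/u)²
  y term: (-2×0.110)² = 0.0487
  s term: (1×0.0954)² = 0.00909
  b term: (1×0.0795)² = 0.00632
  u term: (1×0.0899)² = 0.00808
Total = 0.0722. Share from y = 0.0487/0.0722 = 0.675.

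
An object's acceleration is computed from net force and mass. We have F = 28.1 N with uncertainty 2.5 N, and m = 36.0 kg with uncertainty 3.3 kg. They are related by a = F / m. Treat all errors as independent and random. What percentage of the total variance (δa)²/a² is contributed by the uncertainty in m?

(δa/a)² = (1·δF/F)² + (-1·δm/m)²
  F term: (1×0.0890)² = 0.00792
  m term: (-1×0.0917)² = 0.00840
Total = 0.0163. Share from m = 0.00840/0.0163 = 0.515.

51.5%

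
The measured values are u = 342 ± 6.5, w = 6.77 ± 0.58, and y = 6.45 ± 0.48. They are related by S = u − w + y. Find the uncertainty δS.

Each term contributes (cᵢ δxᵢ)² to (δS)²:
  (δu)² = 42.2;  (δw)² = 0.336;  (δy)² = 0.230
δS = √(42.8) = 6.54

6.54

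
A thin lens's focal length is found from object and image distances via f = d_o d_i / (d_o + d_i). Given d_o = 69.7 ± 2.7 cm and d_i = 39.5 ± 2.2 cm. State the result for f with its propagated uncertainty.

25.2 ± 0.963 cm

∂f/∂d_o = (d_i/(d_o+d_i))² = 0.131;  ∂f/∂d_i = (d_o/(d_o+d_i))² = 0.407
δf = √((∂f/∂d_o · δd_o)² + (∂f/∂d_i · δd_i)²) = √(0.125 + 0.803) = 0.963 cm
f = 25.2 cm.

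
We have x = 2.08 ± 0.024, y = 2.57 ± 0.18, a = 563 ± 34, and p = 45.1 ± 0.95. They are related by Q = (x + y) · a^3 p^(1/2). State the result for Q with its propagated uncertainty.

Let u = x + y = 4.65. δu = √(δx² + δy²) = √(0.000576 + 0.0324) = 0.182, so δu/u = 0.0391.
Q is then a monomial in u, a, p:
δQ/Q = √((δu/u)² + (3·δa/a)² + (½·δp/p)²) = √(0.00153 + 0.0328 + 0.000111) = 0.186
Q = 5.57e+09, so δQ = 0.186 × 5.57e+09 = 1.03e+09.

(5.57 ± 1.03) × 10^9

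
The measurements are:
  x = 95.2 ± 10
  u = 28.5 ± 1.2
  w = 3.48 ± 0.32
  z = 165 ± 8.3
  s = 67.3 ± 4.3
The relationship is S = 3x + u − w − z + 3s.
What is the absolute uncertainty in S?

Sums and differences: (δS)² = Σ (cᵢ δxᵢ)².
  (3·δx)² = 900;  (δu)² = 1.44;  (δw)² = 0.102;  (δz)² = 68.9;  (3·δs)² = 166
δS = √(1140) = 33.7

33.7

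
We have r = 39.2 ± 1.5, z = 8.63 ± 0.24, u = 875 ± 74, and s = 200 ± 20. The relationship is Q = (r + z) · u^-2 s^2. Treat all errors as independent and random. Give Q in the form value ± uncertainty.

2.50 ± 0.659

Let w = r + z = 47.8. δw = √(δr² + δz²) = √(2.25 + 0.0576) = 1.52, so δw/w = 0.0318.
Q is then a monomial in w, u, s:
δQ/Q = √((δw/w)² + (-2·δu/u)² + (2·δs/s)²) = √(0.00101 + 0.0286 + 0.0400) = 0.264
Q = 2.50, so δQ = 0.264 × 2.50 = 0.659.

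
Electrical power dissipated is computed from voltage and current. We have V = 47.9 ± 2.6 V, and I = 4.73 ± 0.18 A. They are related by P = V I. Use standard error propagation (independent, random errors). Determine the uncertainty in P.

Products/powers → add relative errors in quadrature, weighted by exponent:
  (1·δV/V)² = (1×0.0543)² = 0.00295;  (1·δI/I)² = (1×0.0381)² = 0.00145
δP/P = √(0.00439) = 0.0663
P = 227 W, so δP = 0.0663 × 227 = 15.0 W.

15.0 W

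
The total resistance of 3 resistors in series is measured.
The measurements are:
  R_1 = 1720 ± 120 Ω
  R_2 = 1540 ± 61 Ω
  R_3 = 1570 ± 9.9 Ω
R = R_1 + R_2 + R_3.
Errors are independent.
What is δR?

Sums and differences: (δR)² = Σ (cᵢ δxᵢ)².
  (δR_1)² = 14400;  (δR_2)² = 3720;  (δR_3)² = 98.0
δR = √(18200) = 135 Ω

135 Ω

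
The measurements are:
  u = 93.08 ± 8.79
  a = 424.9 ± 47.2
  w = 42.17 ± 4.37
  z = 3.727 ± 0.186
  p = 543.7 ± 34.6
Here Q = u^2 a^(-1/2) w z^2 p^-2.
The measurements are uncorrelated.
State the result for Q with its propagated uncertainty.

Each factor contributes (exponent × relative error)² to (δQ/Q)²:
  (2·δu/u)² = (2×0.0944)² = 0.0357;  (−½·δa/a)² = (-0.5×0.111)² = 0.00308;  (1·δw/w)² = (1×0.104)² = 0.0107;  (2·δz/z)² = (2×0.0499)² = 0.00996;  (-2·δp/p)² = (-2×0.0636)² = 0.0162
δQ/Q = √(0.0757) = 0.275
Q = 0.8329, so δQ = 0.275 × 0.8329 = 0.229.

0.8329 ± 0.229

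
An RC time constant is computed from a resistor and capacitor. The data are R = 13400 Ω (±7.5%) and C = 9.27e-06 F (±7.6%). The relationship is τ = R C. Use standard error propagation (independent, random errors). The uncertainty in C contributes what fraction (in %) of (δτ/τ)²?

(δτ/τ)² = (1·δR/R)² + (1·δC/C)²
  R term: (1×0.0750)² = 0.00562
  C term: (1×0.0760)² = 0.00578
Total = 0.0114. Share from C = 0.00578/0.0114 = 0.507.

50.7%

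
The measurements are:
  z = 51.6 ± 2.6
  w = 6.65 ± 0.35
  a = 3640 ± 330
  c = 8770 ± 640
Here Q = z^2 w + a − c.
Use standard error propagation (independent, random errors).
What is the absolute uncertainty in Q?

Let p = z^2·w = 17700. δp/p = √((2·δz/z)² + (1·δw/w)²) = √(0.0102 + 0.00277) = 0.114, so δp = 2010.
Q = p + a − c: δQ = √(δp² + δa² + δc²) = √(4.05e+06 + 1.09e+05 + 4.1e+05) = 2140

2140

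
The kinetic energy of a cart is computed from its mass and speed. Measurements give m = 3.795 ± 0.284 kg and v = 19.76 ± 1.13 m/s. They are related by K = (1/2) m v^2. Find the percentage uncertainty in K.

13.7%

Products/powers → add relative errors in quadrature, weighted by exponent:
  (1·δm/m)² = (1×0.0748)² = 0.00560;  (2·δv/v)² = (2×0.0572)² = 0.0131
δK/K = √(0.0187) = 0.137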